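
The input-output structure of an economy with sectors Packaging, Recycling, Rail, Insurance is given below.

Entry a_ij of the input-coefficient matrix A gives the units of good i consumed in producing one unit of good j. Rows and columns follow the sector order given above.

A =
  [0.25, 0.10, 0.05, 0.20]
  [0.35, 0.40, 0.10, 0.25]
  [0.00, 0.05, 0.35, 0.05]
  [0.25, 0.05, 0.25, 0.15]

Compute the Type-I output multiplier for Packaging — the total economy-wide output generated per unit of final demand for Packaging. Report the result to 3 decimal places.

m_1 = 3.674

I − A =
  [   0.75    -0.10    -0.05    -0.20]
  [  -0.35     0.60    -0.10    -0.25]
  [   0.00    -0.05     0.65    -0.05]
  [  -0.25    -0.05    -0.25     0.85]
Compute the cofactors C_ij = (−1)^(i+j)·(3×3 minor ij) of I−A; the adjugate is their transpose:
adj(I−A) = Cᵀ =
  [ 0.308250   0.065250   0.070625   0.095875]
  [ 0.230875   0.371875   0.141125   0.172000]
  [ 0.026375   0.032500   0.303625   0.033625]
  [ 0.112000   0.050625   0.118375   0.265125]
det(I−A) = Σ_j (I−A)_1j·C_1j = (0.75)(0.308250) + (-0.10)(0.230875) + (-0.05)(0.026375) + (-0.20)(0.112000) = 0.18438125
(I − A)⁻¹ = adj(I−A) / det(I−A) ≈
  [   1.6718     0.3539     0.3830     0.5200]
  [   1.2522     2.0169     0.7654     0.9328]
  [   0.1430     0.1763     1.6467     0.1824]
  [   0.6074     0.2746     0.6420     1.4379]
The output multiplier for sector j is the column-j sum of the Leontief inverse (I − A)⁻¹ = adj(I−A) / det(I−A).
Column 1 of adj(I−A): (0.308250, 0.230875, 0.026375, 0.112000); det(I−A) = 0.18438125.
m_1 = (0.308250 + 0.230875 + 0.026375 + 0.112000) / 0.18438125 = 0.6775 / 0.18438125 ≈ 3.674.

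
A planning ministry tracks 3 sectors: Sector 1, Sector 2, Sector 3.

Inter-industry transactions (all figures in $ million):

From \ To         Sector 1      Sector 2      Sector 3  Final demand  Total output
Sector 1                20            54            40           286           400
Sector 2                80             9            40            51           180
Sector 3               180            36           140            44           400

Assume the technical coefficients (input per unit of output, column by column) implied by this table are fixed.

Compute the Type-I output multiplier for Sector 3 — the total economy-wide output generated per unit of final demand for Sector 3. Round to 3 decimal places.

m_3 = 2.311

Technical coefficients a_ij = z_ij / X_j:
  a_11 = 20/400 = 0.05, a_21 = 80/400 = 0.20, a_31 = 180/400 = 0.45
  a_12 = 54/180 = 0.30, a_22 = 9/180 = 0.05, a_32 = 36/180 = 0.20
  a_13 = 40/400 = 0.10, a_23 = 40/400 = 0.10, a_33 = 140/400 = 0.35
I − A =
  [   0.95    -0.30    -0.10]
  [  -0.20     0.95    -0.10]
  [  -0.45    -0.20     0.65]
Cofactors of I−A, C_ij = (−1)^(i+j)·(minor ij) (rows/columns in the sector order above):
  C_11 = (0.95)(0.65) − (-0.10)(-0.20) = 0.5975
  C_12 = −[(-0.20)(0.65) − (-0.10)(-0.45)] = 0.1750
  C_13 = (-0.20)(-0.20) − (0.95)(-0.45) = 0.4675
  C_21 = −[(-0.30)(0.65) − (-0.10)(-0.20)] = 0.2150
  C_22 = (0.95)(0.65) − (-0.10)(-0.45) = 0.5725
  C_23 = −[(0.95)(-0.20) − (-0.30)(-0.45)] = 0.3250
  C_31 = (-0.30)(-0.10) − (-0.10)(0.95) = 0.1250
  C_32 = −[(0.95)(-0.10) − (-0.10)(-0.20)] = 0.1150
  C_33 = (0.95)(0.95) − (-0.30)(-0.20) = 0.8425
det(I−A) = Σ_j (I−A)_1j·C_1j = (0.95)(0.5975) + (-0.30)(0.1750) + (-0.10)(0.4675) = 0.468375
adj(I−A) = Cᵀ =
  [ 0.5975   0.2150   0.1250]
  [ 0.1750   0.5725   0.1150]
  [ 0.4675   0.3250   0.8425]
(I − A)⁻¹ = adj(I−A) / det(I−A) ≈
  [   1.2757     0.4590     0.2669]
  [   0.3736     1.2223     0.2455]
  [   0.9981     0.6939     1.7988]
The output multiplier for sector j is the column-j sum of the Leontief inverse (I − A)⁻¹ = adj(I−A) / det(I−A).
Column 3 of adj(I−A): (0.1250, 0.1150, 0.8425); det(I−A) = 0.468375.
m_3 = (0.1250 + 0.1150 + 0.8425) / 0.468375 = 1.0825 / 0.468375 ≈ 2.311.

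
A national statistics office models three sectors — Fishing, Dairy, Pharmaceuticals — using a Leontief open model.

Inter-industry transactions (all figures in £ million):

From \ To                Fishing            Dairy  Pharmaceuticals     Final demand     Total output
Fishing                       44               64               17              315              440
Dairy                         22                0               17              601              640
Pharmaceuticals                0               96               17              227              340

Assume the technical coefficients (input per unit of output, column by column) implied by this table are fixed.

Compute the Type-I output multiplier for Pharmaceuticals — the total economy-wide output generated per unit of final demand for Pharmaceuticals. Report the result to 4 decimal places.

Technical coefficients a_ij = z_ij / X_j:
  a_11 = 44/440 = 0.10, a_21 = 22/440 = 0.05, a_31 = 0/440 = 0.00
  a_12 = 64/640 = 0.10, a_22 = 0/640 = 0.00, a_32 = 96/640 = 0.15
  a_13 = 17/340 = 0.05, a_23 = 17/340 = 0.05, a_33 = 17/340 = 0.05
I − A =
  [   0.90    -0.10    -0.05]
  [  -0.05     1.00    -0.05]
  [   0.00    -0.15     0.95]
Cofactors of I−A, C_ij = (−1)^(i+j)·(minor ij) (rows/columns in the sector order above):
  C_11 = (1.00)(0.95) − (-0.05)(-0.15) = 0.9425
  C_12 = −[(-0.05)(0.95) − (-0.05)(0.00)] = 0.0475
  C_13 = (-0.05)(-0.15) − (1.00)(0.00) = 0.0075
  C_21 = −[(-0.10)(0.95) − (-0.05)(-0.15)] = 0.1025
  C_22 = (0.90)(0.95) − (-0.05)(0.00) = 0.8550
  C_23 = −[(0.90)(-0.15) − (-0.10)(0.00)] = 0.1350
  C_31 = (-0.10)(-0.05) − (-0.05)(1.00) = 0.0550
  C_32 = −[(0.90)(-0.05) − (-0.05)(-0.05)] = 0.0475
  C_33 = (0.90)(1.00) − (-0.10)(-0.05) = 0.8950
det(I−A) = Σ_j (I−A)_1j·C_1j = (0.90)(0.9425) + (-0.10)(0.0475) + (-0.05)(0.0075) = 0.843125
adj(I−A) = Cᵀ =
  [ 0.9425   0.1025   0.0550]
  [ 0.0475   0.8550   0.0475]
  [ 0.0075   0.1350   0.8950]
(I − A)⁻¹ = adj(I−A) / det(I−A) ≈
  [   1.11787     0.12157     0.06523]
  [   0.05634     1.01408     0.05634]
  [   0.00890     0.16012     1.06153]
The output multiplier for sector j is the column-j sum of the Leontief inverse (I − A)⁻¹ = adj(I−A) / det(I−A).
Column 3 of adj(I−A): (0.0550, 0.0475, 0.8950); det(I−A) = 0.843125.
m_3 = (0.0550 + 0.0475 + 0.8950) / 0.843125 = 0.9975 / 0.843125 ≈ 1.1831.

m_3 = 1.1831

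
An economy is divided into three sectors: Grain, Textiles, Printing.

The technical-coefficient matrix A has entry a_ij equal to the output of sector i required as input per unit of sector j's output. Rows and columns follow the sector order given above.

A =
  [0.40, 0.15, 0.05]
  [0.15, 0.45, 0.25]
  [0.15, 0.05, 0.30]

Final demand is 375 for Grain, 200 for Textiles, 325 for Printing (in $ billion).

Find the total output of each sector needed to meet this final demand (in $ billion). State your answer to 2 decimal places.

I − A =
  [   0.60    -0.15    -0.05]
  [  -0.15     0.55    -0.25]
  [  -0.15    -0.05     0.70]
Cofactors of I−A, C_ij = (−1)^(i+j)·(minor ij) (rows/columns in the sector order above):
  C_11 = (0.55)(0.70) − (-0.25)(-0.05) = 0.3725
  C_12 = −[(-0.15)(0.70) − (-0.25)(-0.15)] = 0.1425
  C_13 = (-0.15)(-0.05) − (0.55)(-0.15) = 0.0900
  C_21 = −[(-0.15)(0.70) − (-0.05)(-0.05)] = 0.1075
  C_22 = (0.60)(0.70) − (-0.05)(-0.15) = 0.4125
  C_23 = −[(0.60)(-0.05) − (-0.15)(-0.15)] = 0.0525
  C_31 = (-0.15)(-0.25) − (-0.05)(0.55) = 0.0650
  C_32 = −[(0.60)(-0.25) − (-0.05)(-0.15)] = 0.1575
  C_33 = (0.60)(0.55) − (-0.15)(-0.15) = 0.3075
det(I−A) = Σ_j (I−A)_1j·C_1j = (0.60)(0.3725) + (-0.15)(0.1425) + (-0.05)(0.0900) = 0.197625
adj(I−A) = Cᵀ =
  [ 0.3725   0.1075   0.0650]
  [ 0.1425   0.4125   0.1575]
  [ 0.0900   0.0525   0.3075]
(I − A)⁻¹ = adj(I−A) / det(I−A) ≈
  [   1.8849     0.5440     0.3289]
  [   0.7211     2.0873     0.7970]
  [   0.4554     0.2657     1.5560]
x = (I − A)⁻¹ d = adj(I−A)·d / det(I−A), with det(I−A) = 0.197625:
  x_1 = (0.3725·375 + 0.1075·200 + 0.0650·325) / 0.197625 = 182.3125 / 0.197625 ≈ 922.52
  x_2 = (0.1425·375 + 0.4125·200 + 0.1575·325) / 0.197625 = 187.125 / 0.197625 ≈ 946.87
  x_3 = (0.0900·375 + 0.0525·200 + 0.3075·325) / 0.197625 = 144.1875 / 0.197625 ≈ 729.60

x_1 = 922.52, x_2 = 946.87, x_3 = 729.60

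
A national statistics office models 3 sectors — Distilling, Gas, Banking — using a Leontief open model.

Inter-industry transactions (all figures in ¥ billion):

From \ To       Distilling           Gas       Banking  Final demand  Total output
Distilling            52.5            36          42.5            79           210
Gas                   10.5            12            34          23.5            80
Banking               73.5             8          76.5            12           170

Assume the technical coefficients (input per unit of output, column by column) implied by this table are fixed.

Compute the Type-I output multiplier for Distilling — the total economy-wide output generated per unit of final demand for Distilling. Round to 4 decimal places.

m_D = 3.9213

Technical coefficients a_ij = z_ij / X_j:
  a_DD = 52.5/210 = 0.25, a_GD = 10.5/210 = 0.05, a_BD = 73.5/210 = 0.35
  a_DG = 36/80 = 0.45, a_GG = 12/80 = 0.15, a_BG = 8/80 = 0.10
  a_DB = 42.5/170 = 0.25, a_GB = 34/170 = 0.20, a_BB = 76.5/170 = 0.45
I − A =
  [   0.75    -0.45    -0.25]
  [  -0.05     0.85    -0.20]
  [  -0.35    -0.10     0.55]
Cofactors of I−A, C_ij = (−1)^(i+j)·(minor ij) (rows/columns in the sector order above):
  C_11 = (0.85)(0.55) − (-0.20)(-0.10) = 0.4475
  C_12 = −[(-0.05)(0.55) − (-0.20)(-0.35)] = 0.0975
  C_13 = (-0.05)(-0.10) − (0.85)(-0.35) = 0.3025
  C_21 = −[(-0.45)(0.55) − (-0.25)(-0.10)] = 0.2725
  C_22 = (0.75)(0.55) − (-0.25)(-0.35) = 0.3250
  C_23 = −[(0.75)(-0.10) − (-0.45)(-0.35)] = 0.2325
  C_31 = (-0.45)(-0.20) − (-0.25)(0.85) = 0.3025
  C_32 = −[(0.75)(-0.20) − (-0.25)(-0.05)] = 0.1625
  C_33 = (0.75)(0.85) − (-0.45)(-0.05) = 0.6150
det(I−A) = Σ_j (I−A)_1j·C_1j = (0.75)(0.4475) + (-0.45)(0.0975) + (-0.25)(0.3025) = 0.216125
adj(I−A) = Cᵀ =
  [ 0.4475   0.2725   0.3025]
  [ 0.0975   0.3250   0.1625]
  [ 0.3025   0.2325   0.6150]
(I − A)⁻¹ = adj(I−A) / det(I−A) ≈
  [   2.07056     1.26084     1.39965]
  [   0.45113     1.50376     0.75188]
  [   1.39965     1.07577     2.84558]
The output multiplier for sector j is the column-j sum of the Leontief inverse (I − A)⁻¹ = adj(I−A) / det(I−A).
Column D of adj(I−A): (0.4475, 0.0975, 0.3025); det(I−A) = 0.216125.
m_D = (0.4475 + 0.0975 + 0.3025) / 0.216125 = 0.8475 / 0.216125 ≈ 3.9213.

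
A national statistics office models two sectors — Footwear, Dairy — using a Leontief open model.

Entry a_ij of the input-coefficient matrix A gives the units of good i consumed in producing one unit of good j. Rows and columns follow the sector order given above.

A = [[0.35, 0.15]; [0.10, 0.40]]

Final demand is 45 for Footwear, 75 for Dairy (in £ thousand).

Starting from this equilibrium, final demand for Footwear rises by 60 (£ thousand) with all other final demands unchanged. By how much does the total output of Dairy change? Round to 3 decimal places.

I − A =
  [   0.65    -0.15]
  [  -0.10     0.60]
det(I−A) = (0.65)(0.60) − (-0.15)(-0.10) = 0.3750
adj(I−A) = [[0.60, 0.15], [0.10, 0.65]]
(I − A)⁻¹ = adj(I−A) / det(I−A) ≈
  [   1.6000     0.4000]
  [   0.2667     1.7333]
Δx = (I − A)⁻¹ Δd with Δd having +60 in the Footwear component and 0 elsewhere.
So Δx_D = L_DF · (+60), where L_DF = adj(I−A)_DF / det(I−A) = 0.10 / 0.3750.
Δx_D = 0.10 × (+60) / 0.3750 = 6.00 / 0.3750 = 16.000.

Δx_D = 16.000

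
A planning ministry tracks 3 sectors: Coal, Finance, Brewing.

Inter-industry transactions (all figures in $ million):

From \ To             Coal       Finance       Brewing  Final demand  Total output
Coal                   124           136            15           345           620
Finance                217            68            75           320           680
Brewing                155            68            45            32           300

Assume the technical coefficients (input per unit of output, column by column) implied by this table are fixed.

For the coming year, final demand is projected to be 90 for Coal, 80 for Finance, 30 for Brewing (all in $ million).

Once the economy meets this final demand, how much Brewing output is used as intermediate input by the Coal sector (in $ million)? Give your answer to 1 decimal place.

z_31 = 41.1

Technical coefficients a_ij = z_ij / X_j:
  a_11 = 124/620 = 0.20, a_21 = 217/620 = 0.35, a_31 = 155/620 = 0.25
  a_12 = 136/680 = 0.20, a_22 = 68/680 = 0.10, a_32 = 68/680 = 0.10
  a_13 = 15/300 = 0.05, a_23 = 75/300 = 0.25, a_33 = 45/300 = 0.15
I − A =
  [   0.80    -0.20    -0.05]
  [  -0.35     0.90    -0.25]
  [  -0.25    -0.10     0.85]
Cofactors of I−A, C_ij = (−1)^(i+j)·(minor ij) (rows/columns in the sector order above):
  C_11 = (0.90)(0.85) − (-0.25)(-0.10) = 0.7400
  C_12 = −[(-0.35)(0.85) − (-0.25)(-0.25)] = 0.3600
  C_13 = (-0.35)(-0.10) − (0.90)(-0.25) = 0.2600
  C_21 = −[(-0.20)(0.85) − (-0.05)(-0.10)] = 0.1750
  C_22 = (0.80)(0.85) − (-0.05)(-0.25) = 0.6675
  C_23 = −[(0.80)(-0.10) − (-0.20)(-0.25)] = 0.1300
  C_31 = (-0.20)(-0.25) − (-0.05)(0.90) = 0.0950
  C_32 = −[(0.80)(-0.25) − (-0.05)(-0.35)] = 0.2175
  C_33 = (0.80)(0.90) − (-0.20)(-0.35) = 0.6500
det(I−A) = Σ_j (I−A)_1j·C_1j = (0.80)(0.7400) + (-0.20)(0.3600) + (-0.05)(0.2600) = 0.5070
adj(I−A) = Cᵀ =
  [ 0.7400   0.1750   0.0950]
  [ 0.3600   0.6675   0.2175]
  [ 0.2600   0.1300   0.6500]
(I − A)⁻¹ = adj(I−A) / det(I−A) ≈
  [   1.4596     0.3452     0.1874]
  [   0.7101     1.3166     0.4290]
  [   0.5128     0.2564     1.2821]
First solve x = (I − A)⁻¹ d = adj(I−A)·d / det(I−A); in particular x_1 = (0.7400·90 + 0.1750·80 + 0.0950·30) / 0.5070 = 83.45 / 0.5070 ≈ 164.596.
Intermediate flow from 3 to 1: z_31 = a_31 · x_1 = 0.25 × 83.45 / 0.5070 = 20.8625 / 0.5070 ≈ 41.1.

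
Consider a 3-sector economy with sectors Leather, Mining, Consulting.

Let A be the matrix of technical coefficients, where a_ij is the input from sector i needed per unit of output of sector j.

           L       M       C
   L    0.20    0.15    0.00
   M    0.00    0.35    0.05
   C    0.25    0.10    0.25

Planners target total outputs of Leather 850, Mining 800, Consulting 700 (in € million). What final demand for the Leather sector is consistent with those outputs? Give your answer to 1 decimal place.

I − A =
  [   0.80    -0.15     0.00]
  [   0.00     0.65    -0.05]
  [  -0.25    -0.10     0.75]
d = (I − A) x:
  d_L = (+0.80)·850 + (-0.15)·800 + (+0.00)·700 = 560.0
  d_M = (+0.00)·850 + (+0.65)·800 + (-0.05)·700 = 485.0
  d_C = (-0.25)·850 + (-0.10)·800 + (+0.75)·700 = 232.5

d_L = 560.0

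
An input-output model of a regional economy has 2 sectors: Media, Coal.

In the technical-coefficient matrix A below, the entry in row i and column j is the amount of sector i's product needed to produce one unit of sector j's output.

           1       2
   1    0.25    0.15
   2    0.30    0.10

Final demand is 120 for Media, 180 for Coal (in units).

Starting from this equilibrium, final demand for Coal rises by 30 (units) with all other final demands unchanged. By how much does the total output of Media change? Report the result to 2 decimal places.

Δx_1 = 7.14

I − A =
  [   0.75    -0.15]
  [  -0.30     0.90]
det(I−A) = (0.75)(0.90) − (-0.15)(-0.30) = 0.6300
adj(I−A) = [[0.90, 0.15], [0.30, 0.75]]
(I − A)⁻¹ = adj(I−A) / det(I−A) ≈
  [   1.4286     0.2381]
  [   0.4762     1.1905]
Δx = (I − A)⁻¹ Δd with Δd having +30 in the Coal component and 0 elsewhere.
So Δx_1 = L_12 · (+30), where L_12 = adj(I−A)_12 / det(I−A) = 0.15 / 0.6300.
Δx_1 = 0.15 × (+30) / 0.6300 = 4.50 / 0.6300 ≈ 7.14.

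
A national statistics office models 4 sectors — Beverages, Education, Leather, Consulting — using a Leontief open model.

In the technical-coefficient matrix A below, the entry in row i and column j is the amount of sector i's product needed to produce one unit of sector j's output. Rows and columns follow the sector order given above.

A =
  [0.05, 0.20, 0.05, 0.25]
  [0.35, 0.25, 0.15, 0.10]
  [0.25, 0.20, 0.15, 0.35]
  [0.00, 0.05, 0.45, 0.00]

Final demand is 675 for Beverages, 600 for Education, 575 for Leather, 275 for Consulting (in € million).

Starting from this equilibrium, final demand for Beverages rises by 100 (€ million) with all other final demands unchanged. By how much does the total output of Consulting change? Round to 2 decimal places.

Δx_4 = 38.41

I − A =
  [   0.95    -0.20    -0.05    -0.25]
  [  -0.35     0.75    -0.15    -0.10]
  [  -0.25    -0.20     0.85    -0.35]
  [   0.00    -0.05    -0.45     1.00]
Compute the cofactors C_ij = (−1)^(i+j)·(3×3 minor ij) of I−A; the adjugate is their transpose:
adj(I−A) = Cᵀ =
  [ 0.473500   0.182500   0.162500   0.193500]
  [ 0.291125   0.617250   0.242125   0.219250]
  [ 0.262375   0.259750   0.633375   0.313250]
  [ 0.132625   0.147750   0.297125   0.497250]
det(I−A) = Σ_j (I−A)_1j·C_1j = (0.95)(0.473500) + (-0.20)(0.291125) + (-0.05)(0.262375) + (-0.25)(0.132625) = 0.345325
(I − A)⁻¹ = adj(I−A) / det(I−A) ≈
  [   1.3712     0.5285     0.4706     0.5603]
  [   0.8430     1.7874     0.7012     0.6349]
  [   0.7598     0.7522     1.8341     0.9071]
  [   0.3841     0.4279     0.8604     1.4399]
Δx = (I − A)⁻¹ Δd with Δd having +100 in the Beverages component and 0 elsewhere.
So Δx_4 = L_41 · (+100), where L_41 = adj(I−A)_41 / det(I−A) = 0.132625 / 0.345325.
Δx_4 = 0.132625 × (+100) / 0.345325 = 13.2625 / 0.345325 ≈ 38.41.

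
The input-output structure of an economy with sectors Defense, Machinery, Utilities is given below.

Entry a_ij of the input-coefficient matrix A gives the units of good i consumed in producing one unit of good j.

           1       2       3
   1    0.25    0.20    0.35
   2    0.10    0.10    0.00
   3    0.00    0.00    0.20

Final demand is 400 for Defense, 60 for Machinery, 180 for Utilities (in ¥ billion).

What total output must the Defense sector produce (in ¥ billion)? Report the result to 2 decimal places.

I − A =
  [   0.75    -0.20    -0.35]
  [  -0.10     0.90     0.00]
  [   0.00     0.00     0.80]
Cofactors of I−A, C_ij = (−1)^(i+j)·(minor ij) (rows/columns in the sector order above):
  C_11 = (0.90)(0.80) − (0.00)(0.00) = 0.7200
  C_12 = −[(-0.10)(0.80) − (0.00)(0.00)] = 0.0800
  C_13 = (-0.10)(0.00) − (0.90)(0.00) = 0.0000
  C_21 = −[(-0.20)(0.80) − (-0.35)(0.00)] = 0.1600
  C_22 = (0.75)(0.80) − (-0.35)(0.00) = 0.6000
  C_23 = −[(0.75)(0.00) − (-0.20)(0.00)] = 0.0000
  C_31 = (-0.20)(0.00) − (-0.35)(0.90) = 0.3150
  C_32 = −[(0.75)(0.00) − (-0.35)(-0.10)] = 0.0350
  C_33 = (0.75)(0.90) − (-0.20)(-0.10) = 0.6550
det(I−A) = Σ_j (I−A)_1j·C_1j = (0.75)(0.7200) + (-0.20)(0.0800) + (-0.35)(0.0000) = 0.5240
adj(I−A) = Cᵀ =
  [ 0.7200   0.1600   0.3150]
  [ 0.0800   0.6000   0.0350]
  [ 0.0000   0.0000   0.6550]
(I − A)⁻¹ = adj(I−A) / det(I−A) ≈
  [   1.3740     0.3053     0.6011]
  [   0.1527     1.1450     0.0668]
  [   0.0000     0.0000     1.2500]
x = (I − A)⁻¹ d = adj(I−A)·d / det(I−A), with det(I−A) = 0.5240:
  x_1 = (0.7200·400 + 0.1600·60 + 0.3150·180) / 0.5240 = 354.30 / 0.5240 ≈ 676.15
  x_2 = (0.0800·400 + 0.6000·60 + 0.0350·180) / 0.5240 = 74.30 / 0.5240 ≈ 141.79
  x_3 = (0.0000·400 + 0.0000·60 + 0.6550·180) / 0.5240 = 117.90 / 0.5240 = 225.00

x_1 = 676.15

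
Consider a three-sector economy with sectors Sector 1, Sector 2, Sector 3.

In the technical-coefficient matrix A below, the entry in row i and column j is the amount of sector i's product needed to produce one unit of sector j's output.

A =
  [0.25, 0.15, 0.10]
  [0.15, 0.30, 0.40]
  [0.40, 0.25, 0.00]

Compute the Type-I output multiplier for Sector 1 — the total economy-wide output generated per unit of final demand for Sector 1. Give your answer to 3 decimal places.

m_1 = 3.302

I − A =
  [   0.75    -0.15    -0.10]
  [  -0.15     0.70    -0.40]
  [  -0.40    -0.25     1.00]
Cofactors of I−A, C_ij = (−1)^(i+j)·(minor ij) (rows/columns in the sector order above):
  C_11 = (0.70)(1.00) − (-0.40)(-0.25) = 0.6000
  C_12 = −[(-0.15)(1.00) − (-0.40)(-0.40)] = 0.3100
  C_13 = (-0.15)(-0.25) − (0.70)(-0.40) = 0.3175
  C_21 = −[(-0.15)(1.00) − (-0.10)(-0.25)] = 0.1750
  C_22 = (0.75)(1.00) − (-0.10)(-0.40) = 0.7100
  C_23 = −[(0.75)(-0.25) − (-0.15)(-0.40)] = 0.2475
  C_31 = (-0.15)(-0.40) − (-0.10)(0.70) = 0.1300
  C_32 = −[(0.75)(-0.40) − (-0.10)(-0.15)] = 0.3150
  C_33 = (0.75)(0.70) − (-0.15)(-0.15) = 0.5025
det(I−A) = Σ_j (I−A)_1j·C_1j = (0.75)(0.6000) + (-0.15)(0.3100) + (-0.10)(0.3175) = 0.37175
adj(I−A) = Cᵀ =
  [ 0.6000   0.1750   0.1300]
  [ 0.3100   0.7100   0.3150]
  [ 0.3175   0.2475   0.5025]
(I − A)⁻¹ = adj(I−A) / det(I−A) ≈
  [   1.6140     0.4707     0.3497]
  [   0.8339     1.9099     0.8473]
  [   0.8541     0.6658     1.3517]
The output multiplier for sector j is the column-j sum of the Leontief inverse (I − A)⁻¹ = adj(I−A) / det(I−A).
Column 1 of adj(I−A): (0.6000, 0.3100, 0.3175); det(I−A) = 0.37175.
m_1 = (0.6000 + 0.3100 + 0.3175) / 0.37175 = 1.2275 / 0.37175 ≈ 3.302.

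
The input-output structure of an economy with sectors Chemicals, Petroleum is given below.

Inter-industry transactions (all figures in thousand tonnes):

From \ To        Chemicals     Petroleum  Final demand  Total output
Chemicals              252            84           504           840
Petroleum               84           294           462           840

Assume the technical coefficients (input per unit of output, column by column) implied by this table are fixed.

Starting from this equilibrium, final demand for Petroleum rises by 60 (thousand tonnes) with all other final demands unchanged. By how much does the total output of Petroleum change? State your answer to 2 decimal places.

Technical coefficients a_ij = z_ij / X_j:
  a_11 = 252/840 = 0.30, a_21 = 84/840 = 0.10
  a_12 = 84/840 = 0.10, a_22 = 294/840 = 0.35
I − A =
  [   0.70    -0.10]
  [  -0.10     0.65]
det(I−A) = (0.70)(0.65) − (-0.10)(-0.10) = 0.4450
adj(I−A) = [[0.65, 0.10], [0.10, 0.70]]
(I − A)⁻¹ = adj(I−A) / det(I−A) ≈
  [   1.4607     0.2247]
  [   0.2247     1.5730]
Δx = (I − A)⁻¹ Δd with Δd having +60 in the Petroleum component and 0 elsewhere.
So Δx_2 = L_22 · (+60), where L_22 = adj(I−A)_22 / det(I−A) = 0.70 / 0.4450.
Δx_2 = 0.70 × (+60) / 0.4450 = 42.00 / 0.4450 ≈ 94.38.

Δx_2 = 94.38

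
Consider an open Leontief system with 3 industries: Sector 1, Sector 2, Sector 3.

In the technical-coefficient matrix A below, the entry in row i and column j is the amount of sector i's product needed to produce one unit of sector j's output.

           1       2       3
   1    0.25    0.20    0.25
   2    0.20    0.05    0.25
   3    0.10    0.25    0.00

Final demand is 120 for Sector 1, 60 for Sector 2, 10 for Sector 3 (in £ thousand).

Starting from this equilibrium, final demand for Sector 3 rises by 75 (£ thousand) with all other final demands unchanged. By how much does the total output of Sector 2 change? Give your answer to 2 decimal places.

Δx_2 = 30.48

I − A =
  [   0.75    -0.20    -0.25]
  [  -0.20     0.95    -0.25]
  [  -0.10    -0.25     1.00]
Cofactors of I−A, C_ij = (−1)^(i+j)·(minor ij) (rows/columns in the sector order above):
  C_11 = (0.95)(1.00) − (-0.25)(-0.25) = 0.8875
  C_12 = −[(-0.20)(1.00) − (-0.25)(-0.10)] = 0.2250
  C_13 = (-0.20)(-0.25) − (0.95)(-0.10) = 0.1450
  C_21 = −[(-0.20)(1.00) − (-0.25)(-0.25)] = 0.2625
  C_22 = (0.75)(1.00) − (-0.25)(-0.10) = 0.7250
  C_23 = −[(0.75)(-0.25) − (-0.20)(-0.10)] = 0.2075
  C_31 = (-0.20)(-0.25) − (-0.25)(0.95) = 0.2875
  C_32 = −[(0.75)(-0.25) − (-0.25)(-0.20)] = 0.2375
  C_33 = (0.75)(0.95) − (-0.20)(-0.20) = 0.6725
det(I−A) = Σ_j (I−A)_1j·C_1j = (0.75)(0.8875) + (-0.20)(0.2250) + (-0.25)(0.1450) = 0.584375
adj(I−A) = Cᵀ =
  [ 0.8875   0.2625   0.2875]
  [ 0.2250   0.7250   0.2375]
  [ 0.1450   0.2075   0.6725]
(I − A)⁻¹ = adj(I−A) / det(I−A) ≈
  [   1.5187     0.4492     0.4920]
  [   0.3850     1.2406     0.4064]
  [   0.2481     0.3551     1.1508]
Δx = (I − A)⁻¹ Δd with Δd having +75 in the Sector 3 component and 0 elsewhere.
So Δx_2 = L_23 · (+75), where L_23 = adj(I−A)_23 / det(I−A) = 0.2375 / 0.584375.
Δx_2 = 0.2375 × (+75) / 0.584375 = 17.8125 / 0.584375 ≈ 30.48.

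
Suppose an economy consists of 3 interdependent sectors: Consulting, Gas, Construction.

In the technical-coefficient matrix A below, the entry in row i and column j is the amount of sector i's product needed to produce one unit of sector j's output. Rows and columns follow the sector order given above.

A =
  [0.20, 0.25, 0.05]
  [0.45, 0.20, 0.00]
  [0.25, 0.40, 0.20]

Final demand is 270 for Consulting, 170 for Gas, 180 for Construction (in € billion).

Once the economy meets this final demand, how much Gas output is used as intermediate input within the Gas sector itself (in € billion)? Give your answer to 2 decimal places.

z_22 = 103.19

I − A =
  [   0.80    -0.25    -0.05]
  [  -0.45     0.80     0.00]
  [  -0.25    -0.40     0.80]
Cofactors of I−A, C_ij = (−1)^(i+j)·(minor ij) (rows/columns in the sector order above):
  C_11 = (0.80)(0.80) − (0.00)(-0.40) = 0.6400
  C_12 = −[(-0.45)(0.80) − (0.00)(-0.25)] = 0.3600
  C_13 = (-0.45)(-0.40) − (0.80)(-0.25) = 0.3800
  C_21 = −[(-0.25)(0.80) − (-0.05)(-0.40)] = 0.2200
  C_22 = (0.80)(0.80) − (-0.05)(-0.25) = 0.6275
  C_23 = −[(0.80)(-0.40) − (-0.25)(-0.25)] = 0.3825
  C_31 = (-0.25)(0.00) − (-0.05)(0.80) = 0.0400
  C_32 = −[(0.80)(0.00) − (-0.05)(-0.45)] = 0.0225
  C_33 = (0.80)(0.80) − (-0.25)(-0.45) = 0.5275
det(I−A) = Σ_j (I−A)_1j·C_1j = (0.80)(0.6400) + (-0.25)(0.3600) + (-0.05)(0.3800) = 0.4030
adj(I−A) = Cᵀ =
  [ 0.6400   0.2200   0.0400]
  [ 0.3600   0.6275   0.0225]
  [ 0.3800   0.3825   0.5275]
(I − A)⁻¹ = adj(I−A) / det(I−A) ≈
  [   1.5881     0.5459     0.0993]
  [   0.8933     1.5571     0.0558]
  [   0.9429     0.9491     1.3089]
First solve x = (I − A)⁻¹ d = adj(I−A)·d / det(I−A); in particular x_2 = (0.3600·270 + 0.6275·170 + 0.0225·180) / 0.4030 = 207.925 / 0.4030 ≈ 515.9429.
Intermediate flow from 2 to 2: z_22 = a_22 · x_2 = 0.20 × 207.925 / 0.4030 = 41.585 / 0.4030 ≈ 103.19.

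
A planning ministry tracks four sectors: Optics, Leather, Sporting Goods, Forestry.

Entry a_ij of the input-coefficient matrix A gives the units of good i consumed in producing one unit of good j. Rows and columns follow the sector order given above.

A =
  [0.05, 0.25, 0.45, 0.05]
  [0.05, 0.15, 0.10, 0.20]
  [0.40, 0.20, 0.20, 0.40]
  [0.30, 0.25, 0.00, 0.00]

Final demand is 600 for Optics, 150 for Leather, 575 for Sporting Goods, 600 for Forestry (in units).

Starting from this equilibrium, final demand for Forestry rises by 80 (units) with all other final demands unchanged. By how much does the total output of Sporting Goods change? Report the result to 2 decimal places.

Δx_3 = 94.95

I − A =
  [   0.95    -0.25    -0.45    -0.05]
  [  -0.05     0.85    -0.10    -0.20]
  [  -0.40    -0.20     0.80    -0.40]
  [  -0.30    -0.25     0.00     1.00]
Compute the cofactors C_ij = (−1)^(i+j)·(3×3 minor ij) of I−A; the adjugate is their transpose:
adj(I−A) = Cᵀ =
  [ 0.610000   0.345000   0.386250   0.254000]
  [ 0.140000   0.514000   0.143000   0.167000]
  [ 0.449000   0.417000   0.719125   0.393500]
  [ 0.218000   0.232000   0.151625   0.449500]
det(I−A) = Σ_j (I−A)_1j·C_1j = (0.95)(0.610000) + (-0.25)(0.140000) + (-0.45)(0.449000) + (-0.05)(0.218000) = 0.33155
(I − A)⁻¹ = adj(I−A) / det(I−A) ≈
  [   1.8398     1.0406     1.1650     0.7661]
  [   0.4223     1.5503     0.4313     0.5037]
  [   1.3542     1.2577     2.1690     1.1868]
  [   0.6575     0.6997     0.4573     1.3558]
Δx = (I − A)⁻¹ Δd with Δd having +80 in the Forestry component and 0 elsewhere.
So Δx_3 = L_34 · (+80), where L_34 = adj(I−A)_34 / det(I−A) = 0.393500 / 0.33155.
Δx_3 = 0.393500 × (+80) / 0.33155 = 31.48 / 0.33155 ≈ 94.95.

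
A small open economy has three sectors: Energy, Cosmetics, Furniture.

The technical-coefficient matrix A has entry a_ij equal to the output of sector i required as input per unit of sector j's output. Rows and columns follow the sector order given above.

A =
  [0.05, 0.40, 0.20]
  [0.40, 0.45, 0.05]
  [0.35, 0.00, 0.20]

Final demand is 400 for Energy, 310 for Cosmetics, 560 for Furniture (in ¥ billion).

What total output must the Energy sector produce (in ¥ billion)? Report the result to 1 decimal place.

x_1 = 1423.3

I − A =
  [   0.95    -0.40    -0.20]
  [  -0.40     0.55    -0.05]
  [  -0.35     0.00     0.80]
Cofactors of I−A, C_ij = (−1)^(i+j)·(minor ij) (rows/columns in the sector order above):
  C_11 = (0.55)(0.80) − (-0.05)(0.00) = 0.4400
  C_12 = −[(-0.40)(0.80) − (-0.05)(-0.35)] = 0.3375
  C_13 = (-0.40)(0.00) − (0.55)(-0.35) = 0.1925
  C_21 = −[(-0.40)(0.80) − (-0.20)(0.00)] = 0.3200
  C_22 = (0.95)(0.80) − (-0.20)(-0.35) = 0.6900
  C_23 = −[(0.95)(0.00) − (-0.40)(-0.35)] = 0.1400
  C_31 = (-0.40)(-0.05) − (-0.20)(0.55) = 0.1300
  C_32 = −[(0.95)(-0.05) − (-0.20)(-0.40)] = 0.1275
  C_33 = (0.95)(0.55) − (-0.40)(-0.40) = 0.3625
det(I−A) = Σ_j (I−A)_1j·C_1j = (0.95)(0.4400) + (-0.40)(0.3375) + (-0.20)(0.1925) = 0.2445
adj(I−A) = Cᵀ =
  [ 0.4400   0.3200   0.1300]
  [ 0.3375   0.6900   0.1275]
  [ 0.1925   0.1400   0.3625]
(I − A)⁻¹ = adj(I−A) / det(I−A) ≈
  [   1.7996     1.3088     0.5317]
  [   1.3804     2.8221     0.5215]
  [   0.7873     0.5726     1.4826]
x = (I − A)⁻¹ d = adj(I−A)·d / det(I−A), with det(I−A) = 0.2445:
  x_1 = (0.4400·400 + 0.3200·310 + 0.1300·560) / 0.2445 = 348.00 / 0.2445 ≈ 1423.3
  x_2 = (0.3375·400 + 0.6900·310 + 0.1275·560) / 0.2445 = 420.30 / 0.2445 ≈ 1719.0
  x_3 = (0.1925·400 + 0.1400·310 + 0.3625·560) / 0.2445 = 323.40 / 0.2445 ≈ 1322.7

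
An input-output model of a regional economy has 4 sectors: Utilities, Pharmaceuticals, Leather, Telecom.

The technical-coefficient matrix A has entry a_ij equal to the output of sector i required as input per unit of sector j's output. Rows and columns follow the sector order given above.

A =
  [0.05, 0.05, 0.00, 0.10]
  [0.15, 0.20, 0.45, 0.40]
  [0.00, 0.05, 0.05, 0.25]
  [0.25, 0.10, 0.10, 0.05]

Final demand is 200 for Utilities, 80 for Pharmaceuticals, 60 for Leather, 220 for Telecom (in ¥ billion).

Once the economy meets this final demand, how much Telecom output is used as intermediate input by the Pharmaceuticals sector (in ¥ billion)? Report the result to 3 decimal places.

I − A =
  [   0.95    -0.05     0.00    -0.10]
  [  -0.15     0.80    -0.45    -0.40]
  [   0.00    -0.05     0.95    -0.25]
  [  -0.25    -0.10    -0.10     0.95]
Compute the cofactors C_ij = (−1)^(i+j)·(3×3 minor ij) of I−A; the adjugate is their transpose:
adj(I−A) = Cᵀ =
  [ 0.629375   0.053875   0.035875   0.098375]
  [ 0.254750   0.809875   0.434375   0.482125]
  [ 0.065875   0.070750   0.650375   0.207875]
  [ 0.199375   0.106875   0.123625   0.693500]
det(I−A) = Σ_j (I−A)_1j·C_1j = (0.95)(0.629375) + (-0.05)(0.254750) + (0.00)(0.065875) + (-0.10)(0.199375) = 0.56523125
(I − A)⁻¹ = adj(I−A) / det(I−A) ≈
  [   1.1135     0.0953     0.0635     0.1740]
  [   0.4507     1.4328     0.7685     0.8530]
  [   0.1165     0.1252     1.1506     0.3678]
  [   0.3527     0.1891     0.2187     1.2269]
First solve x = (I − A)⁻¹ d = adj(I−A)·d / det(I−A); in particular x_P = (0.254750·200 + 0.809875·80 + 0.434375·60 + 0.482125·220) / 0.56523125 = 247.87 / 0.56523125 ≈ 438.52848.
Intermediate flow from T to P: z_TP = a_TP · x_P = 0.10 × 247.87 / 0.56523125 = 24.787 / 0.56523125 ≈ 43.853.

z_TP = 43.853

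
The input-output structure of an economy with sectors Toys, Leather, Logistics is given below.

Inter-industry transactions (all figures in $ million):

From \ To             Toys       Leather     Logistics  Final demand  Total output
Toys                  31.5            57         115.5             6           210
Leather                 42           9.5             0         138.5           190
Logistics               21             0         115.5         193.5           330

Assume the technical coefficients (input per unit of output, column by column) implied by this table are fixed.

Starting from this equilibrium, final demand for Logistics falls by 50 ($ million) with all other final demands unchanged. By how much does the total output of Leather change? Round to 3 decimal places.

Technical coefficients a_ij = z_ij / X_j:
  a_11 = 31.5/210 = 0.15, a_21 = 42/210 = 0.20, a_31 = 21/210 = 0.10
  a_12 = 57/190 = 0.30, a_22 = 9.5/190 = 0.05, a_32 = 0/190 = 0.00
  a_13 = 115.5/330 = 0.35, a_23 = 0/330 = 0.00, a_33 = 115.5/330 = 0.35
I − A =
  [   0.85    -0.30    -0.35]
  [  -0.20     0.95     0.00]
  [  -0.10     0.00     0.65]
Cofactors of I−A, C_ij = (−1)^(i+j)·(minor ij) (rows/columns in the sector order above):
  C_11 = (0.95)(0.65) − (0.00)(0.00) = 0.6175
  C_12 = −[(-0.20)(0.65) − (0.00)(-0.10)] = 0.1300
  C_13 = (-0.20)(0.00) − (0.95)(-0.10) = 0.0950
  C_21 = −[(-0.30)(0.65) − (-0.35)(0.00)] = 0.1950
  C_22 = (0.85)(0.65) − (-0.35)(-0.10) = 0.5175
  C_23 = −[(0.85)(0.00) − (-0.30)(-0.10)] = 0.0300
  C_31 = (-0.30)(0.00) − (-0.35)(0.95) = 0.3325
  C_32 = −[(0.85)(0.00) − (-0.35)(-0.20)] = 0.0700
  C_33 = (0.85)(0.95) − (-0.30)(-0.20) = 0.7475
det(I−A) = Σ_j (I−A)_1j·C_1j = (0.85)(0.6175) + (-0.30)(0.1300) + (-0.35)(0.0950) = 0.452625
adj(I−A) = Cᵀ =
  [ 0.6175   0.1950   0.3325]
  [ 0.1300   0.5175   0.0700]
  [ 0.0950   0.0300   0.7475]
(I − A)⁻¹ = adj(I−A) / det(I−A) ≈
  [   1.3643     0.4308     0.7346]
  [   0.2872     1.1433     0.1547]
  [   0.2099     0.0663     1.6515]
Δx = (I − A)⁻¹ Δd with Δd having -50 in the Logistics component and 0 elsewhere.
So Δx_2 = L_23 · (-50), where L_23 = adj(I−A)_23 / det(I−A) = 0.0700 / 0.452625.
Δx_2 = 0.0700 × (-50) / 0.452625 = -3.50 / 0.452625 ≈ -7.733.

Δx_2 = -7.733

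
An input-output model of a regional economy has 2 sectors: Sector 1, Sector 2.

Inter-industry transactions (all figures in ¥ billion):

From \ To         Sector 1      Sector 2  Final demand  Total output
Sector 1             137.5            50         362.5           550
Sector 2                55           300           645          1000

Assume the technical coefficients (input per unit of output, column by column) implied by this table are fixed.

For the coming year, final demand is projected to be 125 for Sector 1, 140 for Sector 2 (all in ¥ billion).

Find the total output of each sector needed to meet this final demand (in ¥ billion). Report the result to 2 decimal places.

Technical coefficients a_ij = z_ij / X_j:
  a_11 = 137.5/550 = 0.25, a_21 = 55/550 = 0.10
  a_12 = 50/1000 = 0.05, a_22 = 300/1000 = 0.30
I − A =
  [   0.75    -0.05]
  [  -0.10     0.70]
det(I−A) = (0.75)(0.70) − (-0.05)(-0.10) = 0.5200
adj(I−A) = [[0.70, 0.05], [0.10, 0.75]]
(I − A)⁻¹ = adj(I−A) / det(I−A) ≈
  [   1.3462     0.0962]
  [   0.1923     1.4423]
x = (I − A)⁻¹ d = adj(I−A)·d / det(I−A), with det(I−A) = 0.5200:
  x_1 = (0.70·125 + 0.05·140) / 0.5200 = 94.50 / 0.5200 ≈ 181.73
  x_2 = (0.10·125 + 0.75·140) / 0.5200 = 117.50 / 0.5200 ≈ 225.96

x_1 = 181.73, x_2 = 225.96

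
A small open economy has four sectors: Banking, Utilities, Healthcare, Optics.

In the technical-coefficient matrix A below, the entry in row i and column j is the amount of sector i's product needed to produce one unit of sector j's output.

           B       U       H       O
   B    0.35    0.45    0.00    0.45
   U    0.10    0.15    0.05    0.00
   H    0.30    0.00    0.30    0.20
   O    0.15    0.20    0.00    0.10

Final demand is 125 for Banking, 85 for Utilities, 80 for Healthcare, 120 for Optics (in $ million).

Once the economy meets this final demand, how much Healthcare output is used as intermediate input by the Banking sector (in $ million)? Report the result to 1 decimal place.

z_HB = 148.7

I − A =
  [   0.65    -0.45     0.00    -0.45]
  [  -0.10     0.85    -0.05     0.00]
  [  -0.30     0.00     0.70    -0.20]
  [  -0.15    -0.20     0.00     0.90]
Compute the cofactors C_ij = (−1)^(i+j)·(3×3 minor ij) of I−A; the adjugate is their transpose:
adj(I−A) = Cᵀ =
  [ 0.533500   0.346500   0.024750   0.272250]
  [ 0.078000   0.362250   0.025875   0.044750]
  [ 0.259000   0.188000   0.390375   0.216250]
  [ 0.106250   0.138250   0.009875   0.348500]
det(I−A) = Σ_j (I−A)_1j·C_1j = (0.65)(0.533500) + (-0.45)(0.078000) + (0.00)(0.259000) + (-0.45)(0.106250) = 0.2638625
(I − A)⁻¹ = adj(I−A) / det(I−A) ≈
  [   2.0219     1.3132     0.0938     1.0318]
  [   0.2956     1.3729     0.0981     0.1696]
  [   0.9816     0.7125     1.4795     0.8196]
  [   0.4027     0.5239     0.0374     1.3208]
First solve x = (I − A)⁻¹ d = adj(I−A)·d / det(I−A); in particular x_B = (0.533500·125 + 0.346500·85 + 0.024750·80 + 0.272250·120) / 0.2638625 = 130.79 / 0.2638625 ≈ 495.675.
Intermediate flow from H to B: z_HB = a_HB · x_B = 0.30 × 130.79 / 0.2638625 = 39.237 / 0.2638625 ≈ 148.7.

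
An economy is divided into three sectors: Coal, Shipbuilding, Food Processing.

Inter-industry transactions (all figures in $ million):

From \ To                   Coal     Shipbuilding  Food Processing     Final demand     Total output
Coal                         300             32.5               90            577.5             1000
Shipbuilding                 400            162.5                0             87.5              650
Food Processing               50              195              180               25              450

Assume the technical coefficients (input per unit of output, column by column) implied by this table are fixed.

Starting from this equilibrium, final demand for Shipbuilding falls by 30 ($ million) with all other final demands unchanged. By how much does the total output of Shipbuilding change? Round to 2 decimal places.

Δx_2 = -45.30

Technical coefficients a_ij = z_ij / X_j:
  a_11 = 300/1000 = 0.30, a_21 = 400/1000 = 0.40, a_31 = 50/1000 = 0.05
  a_12 = 32.5/650 = 0.05, a_22 = 162.5/650 = 0.25, a_32 = 195/650 = 0.30
  a_13 = 90/450 = 0.20, a_23 = 0/450 = 0.00, a_33 = 180/450 = 0.40
I − A =
  [   0.70    -0.05    -0.20]
  [  -0.40     0.75     0.00]
  [  -0.05    -0.30     0.60]
Cofactors of I−A, C_ij = (−1)^(i+j)·(minor ij) (rows/columns in the sector order above):
  C_11 = (0.75)(0.60) − (0.00)(-0.30) = 0.4500
  C_12 = −[(-0.40)(0.60) − (0.00)(-0.05)] = 0.2400
  C_13 = (-0.40)(-0.30) − (0.75)(-0.05) = 0.1575
  C_21 = −[(-0.05)(0.60) − (-0.20)(-0.30)] = 0.0900
  C_22 = (0.70)(0.60) − (-0.20)(-0.05) = 0.4100
  C_23 = −[(0.70)(-0.30) − (-0.05)(-0.05)] = 0.2125
  C_31 = (-0.05)(0.00) − (-0.20)(0.75) = 0.1500
  C_32 = −[(0.70)(0.00) − (-0.20)(-0.40)] = 0.0800
  C_33 = (0.70)(0.75) − (-0.05)(-0.40) = 0.5050
det(I−A) = Σ_j (I−A)_1j·C_1j = (0.70)(0.4500) + (-0.05)(0.2400) + (-0.20)(0.1575) = 0.2715
adj(I−A) = Cᵀ =
  [ 0.4500   0.0900   0.1500]
  [ 0.2400   0.4100   0.0800]
  [ 0.1575   0.2125   0.5050]
(I − A)⁻¹ = adj(I−A) / det(I−A) ≈
  [   1.6575     0.3315     0.5525]
  [   0.8840     1.5101     0.2947]
  [   0.5801     0.7827     1.8600]
Δx = (I − A)⁻¹ Δd with Δd having -30 in the Shipbuilding component and 0 elsewhere.
So Δx_2 = L_22 · (-30), where L_22 = adj(I−A)_22 / det(I−A) = 0.4100 / 0.2715.
Δx_2 = 0.4100 × (-30) / 0.2715 = -12.30 / 0.2715 ≈ -45.30.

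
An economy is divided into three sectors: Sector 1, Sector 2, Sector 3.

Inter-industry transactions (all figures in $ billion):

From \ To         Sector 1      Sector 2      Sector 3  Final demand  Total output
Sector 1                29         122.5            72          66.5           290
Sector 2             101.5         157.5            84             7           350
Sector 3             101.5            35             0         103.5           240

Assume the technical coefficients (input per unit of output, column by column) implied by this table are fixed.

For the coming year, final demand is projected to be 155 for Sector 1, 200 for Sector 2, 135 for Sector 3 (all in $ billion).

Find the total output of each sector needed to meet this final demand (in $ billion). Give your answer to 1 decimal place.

Technical coefficients a_ij = z_ij / X_j:
  a_11 = 29/290 = 0.10, a_21 = 101.5/290 = 0.35, a_31 = 101.5/290 = 0.35
  a_12 = 122.5/350 = 0.35, a_22 = 157.5/350 = 0.45, a_32 = 35/350 = 0.10
  a_13 = 72/240 = 0.30, a_23 = 84/240 = 0.35, a_33 = 0/240 = 0.00
I − A =
  [   0.90    -0.35    -0.30]
  [  -0.35     0.55    -0.35]
  [  -0.35    -0.10     1.00]
Cofactors of I−A, C_ij = (−1)^(i+j)·(minor ij) (rows/columns in the sector order above):
  C_11 = (0.55)(1.00) − (-0.35)(-0.10) = 0.5150
  C_12 = −[(-0.35)(1.00) − (-0.35)(-0.35)] = 0.4725
  C_13 = (-0.35)(-0.10) − (0.55)(-0.35) = 0.2275
  C_21 = −[(-0.35)(1.00) − (-0.30)(-0.10)] = 0.3800
  C_22 = (0.90)(1.00) − (-0.30)(-0.35) = 0.7950
  C_23 = −[(0.90)(-0.10) − (-0.35)(-0.35)] = 0.2125
  C_31 = (-0.35)(-0.35) − (-0.30)(0.55) = 0.2875
  C_32 = −[(0.90)(-0.35) − (-0.30)(-0.35)] = 0.4200
  C_33 = (0.90)(0.55) − (-0.35)(-0.35) = 0.3725
det(I−A) = Σ_j (I−A)_1j·C_1j = (0.90)(0.5150) + (-0.35)(0.4725) + (-0.30)(0.2275) = 0.229875
adj(I−A) = Cᵀ =
  [ 0.5150   0.3800   0.2875]
  [ 0.4725   0.7950   0.4200]
  [ 0.2275   0.2125   0.3725]
(I − A)⁻¹ = adj(I−A) / det(I−A) ≈
  [   2.2403     1.6531     1.2507]
  [   2.0555     3.4584     1.8271]
  [   0.9897     0.9244     1.6204]
x = (I − A)⁻¹ d = adj(I−A)·d / det(I−A), with det(I−A) = 0.229875:
  x_1 = (0.5150·155 + 0.3800·200 + 0.2875·135) / 0.229875 = 194.6375 / 0.229875 ≈ 846.7
  x_2 = (0.4725·155 + 0.7950·200 + 0.4200·135) / 0.229875 = 288.9375 / 0.229875 ≈ 1256.9
  x_3 = (0.2275·155 + 0.2125·200 + 0.3725·135) / 0.229875 = 128.05 / 0.229875 ≈ 557.0

x_1 = 846.7, x_2 = 1256.9, x_3 = 557.0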